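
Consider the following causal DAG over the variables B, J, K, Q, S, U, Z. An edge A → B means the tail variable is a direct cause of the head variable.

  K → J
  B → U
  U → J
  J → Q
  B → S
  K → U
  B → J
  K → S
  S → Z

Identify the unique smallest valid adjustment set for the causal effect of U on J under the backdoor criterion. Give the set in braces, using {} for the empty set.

Variables eligible for adjustment (non-descendants of U, excluding U and J): {B, K, S, Z}.
Backdoor paths from U to J:
  P1: U <- B -> S <- K -> J
  P2: U <- B -> J
  P3: U <- K -> S <- B -> J
  P4: U <- K -> J
The empty set is not sufficient: P2 (U <- B -> J) has no collider blocking it and no conditioned non-collider, so it is open.
Try {B, K}:
  P1: blocked at fork node B ∈ conditioning set.
  P2: blocked at fork node B ∈ conditioning set.
  P3: blocked at fork node K ∈ conditioning set.
  P4: blocked at fork node K ∈ conditioning set.
{B, K} contains no descendant of U and blocks every backdoor path.
Every element of {B, K} is needed (dropping B leaves P2 open; dropping K leaves P4 open), so no proper subset is valid.
Among all size-2 subsets of the eligible variables, only {B, K} blocks every backdoor path, so it is the unique smallest valid adjustment set.

{B, K}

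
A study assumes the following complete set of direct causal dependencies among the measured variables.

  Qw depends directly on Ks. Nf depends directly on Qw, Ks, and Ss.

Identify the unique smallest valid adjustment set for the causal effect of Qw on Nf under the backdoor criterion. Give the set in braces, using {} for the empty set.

{Ks}

Variables eligible for adjustment (non-descendants of Qw, excluding Qw and Nf): {Ks, Ss}.
Backdoor paths from Qw to Nf:
  P1: Qw <- Ks -> Nf
The empty set is not sufficient: P1 (Qw <- Ks -> Nf) has no collider blocking it and no conditioned non-collider, so it is open.
Try {Ks}:
  P1: blocked at fork node Ks ∈ conditioning set.
{Ks} contains no descendant of Qw and blocks every backdoor path.
No other singleton works — e.g. {Ss} leaves P1 open — so {Ks} is the unique smallest valid adjustment set.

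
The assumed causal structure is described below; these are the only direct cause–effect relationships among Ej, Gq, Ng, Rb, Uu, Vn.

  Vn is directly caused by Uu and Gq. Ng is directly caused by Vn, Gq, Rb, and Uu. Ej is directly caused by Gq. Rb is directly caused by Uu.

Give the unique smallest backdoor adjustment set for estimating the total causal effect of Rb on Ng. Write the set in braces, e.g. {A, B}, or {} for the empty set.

{Uu}

Variables eligible for adjustment (non-descendants of Rb, excluding Rb and Ng): {Ej, Gq, Uu, Vn}.
Backdoor paths from Rb to Ng:
  P1: Rb <- Uu -> Vn <- Gq -> Ng
  P2: Rb <- Uu -> Vn -> Ng
  P3: Rb <- Uu -> Ng
The empty set is not sufficient: P2 (Rb <- Uu -> Vn -> Ng) has no collider blocking it and no conditioned non-collider, so it is open.
Try {Uu}:
  P1: blocked at fork node Uu ∈ conditioning set.
  P2: blocked at fork node Uu ∈ conditioning set.
  P3: blocked at fork node Uu ∈ conditioning set.
{Uu} contains no descendant of Rb and blocks every backdoor path.
No other singleton works — e.g. {Gq} leaves P2 open — so {Uu} is the unique smallest valid adjustment set.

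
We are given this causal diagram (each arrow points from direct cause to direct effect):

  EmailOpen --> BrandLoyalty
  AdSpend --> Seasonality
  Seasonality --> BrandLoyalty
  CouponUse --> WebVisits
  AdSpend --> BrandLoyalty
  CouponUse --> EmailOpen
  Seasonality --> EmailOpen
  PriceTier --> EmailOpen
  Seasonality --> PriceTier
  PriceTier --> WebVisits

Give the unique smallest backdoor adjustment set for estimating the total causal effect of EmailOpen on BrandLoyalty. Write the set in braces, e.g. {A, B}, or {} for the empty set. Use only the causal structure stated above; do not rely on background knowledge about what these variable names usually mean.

{Seasonality}

Variables eligible for adjustment (non-descendants of EmailOpen, excluding EmailOpen and BrandLoyalty): {AdSpend, CouponUse, PriceTier, Seasonality, WebVisits}.
Backdoor paths from EmailOpen to BrandLoyalty:
  P1: EmailOpen <- CouponUse -> WebVisits <- PriceTier <- Seasonality <- AdSpend -> BrandLoyalty
  P2: EmailOpen <- CouponUse -> WebVisits <- PriceTier <- Seasonality -> BrandLoyalty
  P3: EmailOpen <- Seasonality <- AdSpend -> BrandLoyalty
  P4: EmailOpen <- Seasonality -> BrandLoyalty
  P5: EmailOpen <- PriceTier <- Seasonality <- AdSpend -> BrandLoyalty
  P6: EmailOpen <- PriceTier <- Seasonality -> BrandLoyalty
The empty set is not sufficient: P3 (EmailOpen <- Seasonality <- AdSpend -> BrandLoyalty) has no collider blocking it and no conditioned non-collider, so it is open.
Try {Seasonality}:
  P1: blocked at collider WebVisits (neither it nor any descendant is in the conditioning set).
  P2: blocked at collider WebVisits (neither it nor any descendant is in the conditioning set).
  P3: blocked at chain node Seasonality ∈ conditioning set.
  P4: blocked at fork node Seasonality ∈ conditioning set.
  P5: blocked at chain node Seasonality ∈ conditioning set.
  P6: blocked at fork node Seasonality ∈ conditioning set.
{Seasonality} contains no descendant of EmailOpen and blocks every backdoor path.
No other singleton works — e.g. {CouponUse} leaves P3 open — so {Seasonality} is the unique smallest valid adjustment set.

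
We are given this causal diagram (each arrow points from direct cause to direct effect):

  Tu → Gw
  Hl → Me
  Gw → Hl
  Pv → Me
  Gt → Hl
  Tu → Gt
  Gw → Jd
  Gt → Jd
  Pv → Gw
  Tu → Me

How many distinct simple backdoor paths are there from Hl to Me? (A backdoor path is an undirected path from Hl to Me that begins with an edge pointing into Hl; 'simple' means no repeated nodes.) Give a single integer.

7

A backdoor path from Hl to Me is any simple undirected path whose first edge points into Hl (i.e. leaves Hl via a parent).
Parents of Hl: {Gt, Gw}.
Enumerating:
  P1: Hl <- Gt <- Tu -> Gw <- Pv -> Me
  P2: Hl <- Gt <- Tu -> Me
  P3: Hl <- Gt -> Jd <- Gw <- Pv -> Me
  P4: Hl <- Gt -> Jd <- Gw <- Tu -> Me
  P5: Hl <- Gw <- Pv -> Me
  P6: Hl <- Gw <- Tu -> Me
  P7: Hl <- Gw -> Jd <- Gt <- Tu -> Me
That exhausts the simple backdoor paths. Count: 7.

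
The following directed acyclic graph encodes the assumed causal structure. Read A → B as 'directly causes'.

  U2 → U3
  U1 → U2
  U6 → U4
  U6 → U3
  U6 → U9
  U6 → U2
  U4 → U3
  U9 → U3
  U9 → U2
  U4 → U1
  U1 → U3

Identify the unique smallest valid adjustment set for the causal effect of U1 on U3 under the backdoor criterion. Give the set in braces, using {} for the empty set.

{U4}

Variables eligible for adjustment (non-descendants of U1, excluding U1 and U3): {U4, U6, U9}.
Backdoor paths from U1 to U3:
  P1: U1 <- U4 <- U6 -> U9 -> U2 -> U3
  P2: U1 <- U4 <- U6 -> U9 -> U3
  P3: U1 <- U4 <- U6 -> U2 <- U9 -> U3
  P4: U1 <- U4 <- U6 -> U2 -> U3
  P5: U1 <- U4 <- U6 -> U3
  P6: U1 <- U4 -> U3
The empty set is not sufficient: P1 (U1 <- U4 <- U6 -> U9 -> U2 -> U3) has no collider blocking it and no conditioned non-collider, so it is open.
Try {U4}:
  P1: blocked at chain node U4 ∈ conditioning set.
  P2: blocked at chain node U4 ∈ conditioning set.
  P3: blocked at chain node U4 ∈ conditioning set.
  P4: blocked at chain node U4 ∈ conditioning set.
  P5: blocked at chain node U4 ∈ conditioning set.
  P6: blocked at fork node U4 ∈ conditioning set.
{U4} contains no descendant of U1 and blocks every backdoor path.
No other singleton works — e.g. {U6} leaves P6 open — so {U4} is the unique smallest valid adjustment set.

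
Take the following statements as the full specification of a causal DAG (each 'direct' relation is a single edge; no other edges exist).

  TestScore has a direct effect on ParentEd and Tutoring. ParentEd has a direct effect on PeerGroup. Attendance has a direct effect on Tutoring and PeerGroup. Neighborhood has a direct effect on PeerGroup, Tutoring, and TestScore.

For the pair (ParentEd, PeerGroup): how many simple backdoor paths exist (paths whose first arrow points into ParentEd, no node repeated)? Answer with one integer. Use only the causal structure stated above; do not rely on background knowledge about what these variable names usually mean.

A backdoor path from ParentEd to PeerGroup is any simple undirected path whose first edge points into ParentEd (i.e. leaves ParentEd via a parent).
Parents of ParentEd: {TestScore}.
Enumerating:
  P1: ParentEd <- TestScore <- Neighborhood -> Tutoring <- Attendance -> PeerGroup
  P2: ParentEd <- TestScore <- Neighborhood -> PeerGroup
  P3: ParentEd <- TestScore -> Tutoring <- Neighborhood -> PeerGroup
  P4: ParentEd <- TestScore -> Tutoring <- Attendance -> PeerGroup
That exhausts the simple backdoor paths. Count: 4.

4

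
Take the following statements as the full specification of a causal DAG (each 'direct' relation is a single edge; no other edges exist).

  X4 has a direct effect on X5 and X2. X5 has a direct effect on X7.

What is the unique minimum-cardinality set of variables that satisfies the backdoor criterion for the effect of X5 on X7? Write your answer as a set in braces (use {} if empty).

{}

Variables eligible for adjustment (non-descendants of X5, excluding X5 and X7): {X2, X4}.
Backdoor paths from X5 to X7:
  (none)
With no backdoor paths the empty set already satisfies the criterion, and it is trivially minimal.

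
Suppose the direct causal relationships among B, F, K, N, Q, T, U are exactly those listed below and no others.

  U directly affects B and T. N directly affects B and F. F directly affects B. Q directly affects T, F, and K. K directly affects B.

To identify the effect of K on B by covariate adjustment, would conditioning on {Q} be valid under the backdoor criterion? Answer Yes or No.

Yes

Backdoor paths from K to B (paths whose first edge points into K):
  P1: K <- Q -> F <- N -> B
  P2: K <- Q -> F -> B
  P3: K <- Q -> T <- U -> B
Condition 1 (no descendant of K in the set): holds — descendants of K are {B}; none are in {Q}.
Condition 2 (every backdoor path blocked by {Q}):
  P1: blocked at fork node Q ∈ conditioning set.
  P2: blocked at fork node Q ∈ conditioning set.
  P3: blocked at fork node Q ∈ conditioning set.
{Q} satisfies the backdoor criterion.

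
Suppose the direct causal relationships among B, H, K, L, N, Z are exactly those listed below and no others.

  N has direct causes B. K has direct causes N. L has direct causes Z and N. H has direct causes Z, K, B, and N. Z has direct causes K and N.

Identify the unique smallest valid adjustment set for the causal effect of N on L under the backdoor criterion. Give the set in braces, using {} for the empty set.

Variables eligible for adjustment (non-descendants of N, excluding N and L): {B}.
Backdoor paths from N to L:
  P1: N <- B -> H <- K -> Z -> L
  P2: N <- B -> H <- Z -> L
Each backdoor path contains an unconditioned collider, so every path is already blocked with the empty conditioning set:
  P1: blocked at collider H (neither it nor any descendant is in the conditioning set).
  P2: blocked at collider H (neither it nor any descendant is in the conditioning set).
The empty set is therefore the unique smallest valid set.

{}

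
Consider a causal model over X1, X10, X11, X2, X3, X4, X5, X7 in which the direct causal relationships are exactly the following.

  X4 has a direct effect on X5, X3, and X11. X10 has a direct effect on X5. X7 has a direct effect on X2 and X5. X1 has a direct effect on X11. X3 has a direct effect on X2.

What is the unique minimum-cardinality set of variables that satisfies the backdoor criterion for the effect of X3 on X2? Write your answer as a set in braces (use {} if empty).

Variables eligible for adjustment (non-descendants of X3, excluding X3 and X2): {X1, X10, X11, X4, X5, X7}.
Backdoor paths from X3 to X2:
  P1: X3 <- X4 -> X5 <- X7 -> X2
Each backdoor path contains an unconditioned collider, so every path is already blocked with the empty conditioning set:
  P1: blocked at collider X5 (neither it nor any descendant is in the conditioning set).
The empty set is therefore the unique smallest valid set.

{}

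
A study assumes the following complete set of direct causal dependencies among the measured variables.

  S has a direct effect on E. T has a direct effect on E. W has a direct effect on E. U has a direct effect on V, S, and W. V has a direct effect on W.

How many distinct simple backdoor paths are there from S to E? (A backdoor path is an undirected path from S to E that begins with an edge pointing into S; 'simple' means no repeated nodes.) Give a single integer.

A backdoor path from S to E is any simple undirected path whose first edge points into S (i.e. leaves S via a parent).
Parents of S: {U}.
Enumerating:
  P1: S <- U -> V -> W -> E
  P2: S <- U -> W -> E
That exhausts the simple backdoor paths. Count: 2.

2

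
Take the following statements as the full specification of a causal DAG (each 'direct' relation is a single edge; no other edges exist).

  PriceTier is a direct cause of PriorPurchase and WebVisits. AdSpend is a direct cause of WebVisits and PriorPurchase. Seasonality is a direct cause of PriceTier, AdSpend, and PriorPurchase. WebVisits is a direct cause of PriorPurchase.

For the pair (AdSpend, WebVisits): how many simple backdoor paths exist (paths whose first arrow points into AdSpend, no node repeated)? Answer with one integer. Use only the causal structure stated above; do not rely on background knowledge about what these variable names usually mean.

4

A backdoor path from AdSpend to WebVisits is any simple undirected path whose first edge points into AdSpend (i.e. leaves AdSpend via a parent).
Parents of AdSpend: {Seasonality}.
Enumerating:
  P1: AdSpend <- Seasonality -> PriceTier -> WebVisits
  P2: AdSpend <- Seasonality -> PriceTier -> PriorPurchase <- WebVisits
  P3: AdSpend <- Seasonality -> PriorPurchase <- PriceTier -> WebVisits
  P4: AdSpend <- Seasonality -> PriorPurchase <- WebVisits
That exhausts the simple backdoor paths. Count: 4.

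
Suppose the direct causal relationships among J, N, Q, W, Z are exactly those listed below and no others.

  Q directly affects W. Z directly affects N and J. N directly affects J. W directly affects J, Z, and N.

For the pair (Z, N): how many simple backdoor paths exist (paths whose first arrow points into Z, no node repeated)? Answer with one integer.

A backdoor path from Z to N is any simple undirected path whose first edge points into Z (i.e. leaves Z via a parent).
Parents of Z: {W}.
Enumerating:
  P1: Z <- W -> N
  P2: Z <- W -> J <- N
That exhausts the simple backdoor paths. Count: 2.

2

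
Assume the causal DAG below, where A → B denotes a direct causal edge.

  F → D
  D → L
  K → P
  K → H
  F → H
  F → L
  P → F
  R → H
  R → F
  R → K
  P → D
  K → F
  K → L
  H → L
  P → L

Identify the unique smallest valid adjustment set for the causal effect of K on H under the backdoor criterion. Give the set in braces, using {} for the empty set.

Variables eligible for adjustment (non-descendants of K, excluding K and H): {R}.
Backdoor paths from K to H:
  P1: K <- R -> F <- P -> D -> L <- H
  P2: K <- R -> F <- P -> L <- H
  P3: K <- R -> F -> D <- P -> L <- H
  P4: K <- R -> F -> D -> L <- H
  P5: K <- R -> F -> H
  P6: K <- R -> F -> L <- H
  P7: K <- R -> H
The empty set is not sufficient: P5 (K <- R -> F -> H) has no collider blocking it and no conditioned non-collider, so it is open.
Try {R}:
  P1: blocked at fork node R ∈ conditioning set.
  P2: blocked at fork node R ∈ conditioning set.
  P3: blocked at fork node R ∈ conditioning set.
  P4: blocked at fork node R ∈ conditioning set.
  P5: blocked at fork node R ∈ conditioning set.
  P6: blocked at fork node R ∈ conditioning set.
  P7: blocked at fork node R ∈ conditioning set.
{R} contains no descendant of K and blocks every backdoor path.
{R} is the unique smallest valid adjustment set.

{R}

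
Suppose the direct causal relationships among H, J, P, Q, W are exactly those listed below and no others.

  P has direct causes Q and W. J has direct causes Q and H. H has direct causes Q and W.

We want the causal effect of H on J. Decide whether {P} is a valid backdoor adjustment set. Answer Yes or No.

Backdoor paths from H to J (paths whose first edge points into H):
  P1: H <- W -> P <- Q -> J
  P2: H <- Q -> J
Condition 1 (no descendant of H in the set): holds — descendants of H are {J}; none are in {P}.
Condition 2 (every backdoor path blocked by {P}):
  P1: open — collider(s) P are conditioned on (or have a conditioned descendant) and no non-collider on the path is in the set.
  P2: open — no interior node is in the conditioning set.
{P} does not satisfy the backdoor criterion.

No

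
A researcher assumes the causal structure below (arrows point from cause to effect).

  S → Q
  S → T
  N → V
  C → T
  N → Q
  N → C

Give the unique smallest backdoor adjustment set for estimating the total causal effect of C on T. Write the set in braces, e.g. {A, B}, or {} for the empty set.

Variables eligible for adjustment (non-descendants of C, excluding C and T): {N, Q, S, V}.
Backdoor paths from C to T:
  P1: C <- N -> Q <- S -> T
Each backdoor path contains an unconditioned collider, so every path is already blocked with the empty conditioning set:
  P1: blocked at collider Q (neither it nor any descendant is in the conditioning set).
The empty set is therefore the unique smallest valid set.

{}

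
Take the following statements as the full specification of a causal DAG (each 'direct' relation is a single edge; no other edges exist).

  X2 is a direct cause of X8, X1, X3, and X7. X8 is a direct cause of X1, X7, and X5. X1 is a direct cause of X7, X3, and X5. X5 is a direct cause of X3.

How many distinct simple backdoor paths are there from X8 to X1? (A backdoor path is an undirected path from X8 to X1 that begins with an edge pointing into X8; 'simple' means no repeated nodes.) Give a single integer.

4

A backdoor path from X8 to X1 is any simple undirected path whose first edge points into X8 (i.e. leaves X8 via a parent).
Parents of X8: {X2}.
Enumerating:
  P1: X8 <- X2 -> X1
  P2: X8 <- X2 -> X7 <- X1
  P3: X8 <- X2 -> X3 <- X1
  P4: X8 <- X2 -> X3 <- X5 <- X1
That exhausts the simple backdoor paths. Count: 4.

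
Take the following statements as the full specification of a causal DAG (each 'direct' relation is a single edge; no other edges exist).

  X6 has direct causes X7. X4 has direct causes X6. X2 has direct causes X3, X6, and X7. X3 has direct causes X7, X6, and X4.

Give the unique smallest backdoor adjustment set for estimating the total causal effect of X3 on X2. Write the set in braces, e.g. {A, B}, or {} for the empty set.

{X6, X7}

Variables eligible for adjustment (non-descendants of X3, excluding X3 and X2): {X4, X6, X7}.
Backdoor paths from X3 to X2:
  P1: X3 <- X7 -> X6 -> X2
  P2: X3 <- X7 -> X2
  P3: X3 <- X6 <- X7 -> X2
  P4: X3 <- X6 -> X2
  P5: X3 <- X4 <- X6 <- X7 -> X2
  P6: X3 <- X4 <- X6 -> X2
The empty set is not sufficient: P1 (X3 <- X7 -> X6 -> X2) has no collider blocking it and no conditioned non-collider, so it is open.
Try {X6, X7}:
  P1: blocked at fork node X7 ∈ conditioning set.
  P2: blocked at fork node X7 ∈ conditioning set.
  P3: blocked at chain node X6 ∈ conditioning set.
  P4: blocked at fork node X6 ∈ conditioning set.
  P5: blocked at chain node X6 ∈ conditioning set.
  P6: blocked at fork node X6 ∈ conditioning set.
{X6, X7} contains no descendant of X3 and blocks every backdoor path.
Every element of {X6, X7} is needed (dropping X6 leaves P4 open; dropping X7 leaves P2 open), so no proper subset is valid.
Among all size-2 subsets of the eligible variables, only {X6, X7} blocks every backdoor path, so it is the unique smallest valid adjustment set.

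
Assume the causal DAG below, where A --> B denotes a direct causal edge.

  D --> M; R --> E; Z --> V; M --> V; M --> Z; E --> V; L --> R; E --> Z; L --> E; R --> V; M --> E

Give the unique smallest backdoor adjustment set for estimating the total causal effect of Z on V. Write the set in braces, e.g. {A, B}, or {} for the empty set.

{E, M}

Variables eligible for adjustment (non-descendants of Z, excluding Z and V): {D, E, L, M, R}.
Backdoor paths from Z to V:
  P1: Z <- M -> E <- L -> R -> V
  P2: Z <- M -> E <- R -> V
  P3: Z <- M -> E -> V
  P4: Z <- M -> V
  P5: Z <- E <- L -> R -> V
  P6: Z <- E <- R -> V
  P7: Z <- E <- M -> V
  P8: Z <- E -> V
The empty set is not sufficient: P3 (Z <- M -> E -> V) has no collider blocking it and no conditioned non-collider, so it is open.
Try {E, M}:
  P1: blocked at fork node M ∈ conditioning set.
  P2: blocked at fork node M ∈ conditioning set.
  P3: blocked at fork node M ∈ conditioning set.
  P4: blocked at fork node M ∈ conditioning set.
  P5: blocked at chain node E ∈ conditioning set.
  P6: blocked at chain node E ∈ conditioning set.
  P7: blocked at chain node E ∈ conditioning set.
  P8: blocked at fork node E ∈ conditioning set.
{E, M} contains no descendant of Z and blocks every backdoor path.
Every element of {E, M} is needed (dropping E leaves P5 open; dropping M leaves P1 open), so no proper subset is valid.
Among all size-2 subsets of the eligible variables, only {E, M} blocks every backdoor path, so it is the unique smallest valid adjustment set.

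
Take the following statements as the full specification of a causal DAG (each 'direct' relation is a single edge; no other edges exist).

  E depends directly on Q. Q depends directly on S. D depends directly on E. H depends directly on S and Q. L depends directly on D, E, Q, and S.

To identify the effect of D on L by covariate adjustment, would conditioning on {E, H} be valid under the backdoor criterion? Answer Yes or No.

Yes

Backdoor paths from D to L (paths whose first edge points into D):
  P1: D <- E <- Q <- S -> L
  P2: D <- E <- Q -> L
  P3: D <- E <- Q -> H <- S -> L
  P4: D <- E -> L
Condition 1 (no descendant of D in the set): holds — descendants of D are {L}; none are in {E, H}.
Condition 2 (every backdoor path blocked by {E, H}):
  P1: blocked at chain node E ∈ conditioning set.
  P2: blocked at chain node E ∈ conditioning set.
  P3: blocked at chain node E ∈ conditioning set.
  P4: blocked at fork node E ∈ conditioning set.
{E, H} satisfies the backdoor criterion.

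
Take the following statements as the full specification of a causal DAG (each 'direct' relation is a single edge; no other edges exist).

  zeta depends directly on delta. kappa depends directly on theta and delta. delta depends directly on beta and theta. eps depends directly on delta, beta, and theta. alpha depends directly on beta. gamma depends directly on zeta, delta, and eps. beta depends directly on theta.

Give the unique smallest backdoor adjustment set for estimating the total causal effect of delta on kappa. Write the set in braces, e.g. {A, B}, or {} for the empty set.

Variables eligible for adjustment (non-descendants of delta, excluding delta and kappa): {alpha, beta, theta}.
Backdoor paths from delta to kappa:
  P1: delta <- theta -> kappa
  P2: delta <- beta <- theta -> kappa
  P3: delta <- beta -> eps <- theta -> kappa
The empty set is not sufficient: P1 (delta <- theta -> kappa) has no collider blocking it and no conditioned non-collider, so it is open.
Try {theta}:
  P1: blocked at fork node theta ∈ conditioning set.
  P2: blocked at fork node theta ∈ conditioning set.
  P3: blocked at collider eps (neither it nor any descendant is in the conditioning set).
{theta} contains no descendant of delta and blocks every backdoor path.
No other singleton works — e.g. {beta} leaves P1 open — so {theta} is the unique smallest valid adjustment set.

{theta}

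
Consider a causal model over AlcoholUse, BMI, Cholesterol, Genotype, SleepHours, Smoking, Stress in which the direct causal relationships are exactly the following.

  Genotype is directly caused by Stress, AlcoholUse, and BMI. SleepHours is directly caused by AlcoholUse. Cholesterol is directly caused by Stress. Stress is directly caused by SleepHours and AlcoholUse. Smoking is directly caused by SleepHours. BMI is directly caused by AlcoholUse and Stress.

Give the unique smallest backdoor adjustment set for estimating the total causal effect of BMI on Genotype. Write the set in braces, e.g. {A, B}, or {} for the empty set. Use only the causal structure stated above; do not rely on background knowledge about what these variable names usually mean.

{AlcoholUse, Stress}

Variables eligible for adjustment (non-descendants of BMI, excluding BMI and Genotype): {AlcoholUse, Cholesterol, SleepHours, Smoking, Stress}.
Backdoor paths from BMI to Genotype:
  P1: BMI <- AlcoholUse -> SleepHours -> Stress -> Genotype
  P2: BMI <- AlcoholUse -> Stress -> Genotype
  P3: BMI <- AlcoholUse -> Genotype
  P4: BMI <- Stress <- AlcoholUse -> Genotype
  P5: BMI <- Stress <- SleepHours <- AlcoholUse -> Genotype
  P6: BMI <- Stress -> Genotype
The empty set is not sufficient: P1 (BMI <- AlcoholUse -> SleepHours -> Stress -> Genotype) has no collider blocking it and no conditioned non-collider, so it is open.
Try {AlcoholUse, Stress}:
  P1: blocked at fork node AlcoholUse ∈ conditioning set.
  P2: blocked at fork node AlcoholUse ∈ conditioning set.
  P3: blocked at fork node AlcoholUse ∈ conditioning set.
  P4: blocked at chain node Stress ∈ conditioning set.
  P5: blocked at chain node Stress ∈ conditioning set.
  P6: blocked at fork node Stress ∈ conditioning set.
{AlcoholUse, Stress} contains no descendant of BMI and blocks every backdoor path.
Every element of {AlcoholUse, Stress} is needed (dropping AlcoholUse leaves P3 open; dropping Stress leaves P6 open), so no proper subset is valid.
Among all size-2 subsets of the eligible variables, only {AlcoholUse, Stress} blocks every backdoor path, so it is the unique smallest valid adjustment set.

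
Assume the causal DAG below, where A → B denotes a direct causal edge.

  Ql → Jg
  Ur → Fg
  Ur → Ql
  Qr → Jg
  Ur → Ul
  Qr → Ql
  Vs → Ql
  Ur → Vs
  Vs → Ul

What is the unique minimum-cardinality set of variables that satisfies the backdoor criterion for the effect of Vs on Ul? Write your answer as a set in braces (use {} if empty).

{Ur}

Variables eligible for adjustment (non-descendants of Vs, excluding Vs and Ul): {Fg, Qr, Ur}.
Backdoor paths from Vs to Ul:
  P1: Vs <- Ur -> Ul
The empty set is not sufficient: P1 (Vs <- Ur -> Ul) has no collider blocking it and no conditioned non-collider, so it is open.
Try {Ur}:
  P1: blocked at fork node Ur ∈ conditioning set.
{Ur} contains no descendant of Vs and blocks every backdoor path.
No other singleton works — e.g. {Fg} leaves P1 open — so {Ur} is the unique smallest valid adjustment set.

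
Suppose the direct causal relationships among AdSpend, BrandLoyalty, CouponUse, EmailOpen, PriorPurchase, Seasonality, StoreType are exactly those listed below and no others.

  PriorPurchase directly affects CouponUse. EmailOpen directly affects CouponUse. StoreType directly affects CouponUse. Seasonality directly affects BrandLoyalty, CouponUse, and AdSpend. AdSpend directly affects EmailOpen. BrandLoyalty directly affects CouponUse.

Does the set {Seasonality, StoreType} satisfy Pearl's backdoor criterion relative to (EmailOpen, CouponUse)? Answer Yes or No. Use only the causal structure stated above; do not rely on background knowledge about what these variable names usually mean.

Yes

Backdoor paths from EmailOpen to CouponUse (paths whose first edge points into EmailOpen):
  P1: EmailOpen <- AdSpend <- Seasonality -> BrandLoyalty -> CouponUse
  P2: EmailOpen <- AdSpend <- Seasonality -> CouponUse
Condition 1 (no descendant of EmailOpen in the set): holds — descendants of EmailOpen are {CouponUse}; none are in {Seasonality, StoreType}.
Condition 2 (every backdoor path blocked by {Seasonality, StoreType}):
  P1: blocked at fork node Seasonality ∈ conditioning set.
  P2: blocked at fork node Seasonality ∈ conditioning set.
{Seasonality, StoreType} satisfies the backdoor criterion.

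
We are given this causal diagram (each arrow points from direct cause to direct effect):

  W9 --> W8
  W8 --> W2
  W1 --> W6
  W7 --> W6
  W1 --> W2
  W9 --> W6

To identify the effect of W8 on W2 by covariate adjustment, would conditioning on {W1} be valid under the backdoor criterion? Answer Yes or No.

Backdoor paths from W8 to W2 (paths whose first edge points into W8):
  P1: W8 <- W9 -> W6 <- W1 -> W2
Condition 1 (no descendant of W8 in the set): holds — descendants of W8 are {W2}; none are in {W1}.
Condition 2 (every backdoor path blocked by {W1}):
  P1: blocked at collider W6 (neither it nor any descendant is in the conditioning set).
{W1} satisfies the backdoor criterion.

Yes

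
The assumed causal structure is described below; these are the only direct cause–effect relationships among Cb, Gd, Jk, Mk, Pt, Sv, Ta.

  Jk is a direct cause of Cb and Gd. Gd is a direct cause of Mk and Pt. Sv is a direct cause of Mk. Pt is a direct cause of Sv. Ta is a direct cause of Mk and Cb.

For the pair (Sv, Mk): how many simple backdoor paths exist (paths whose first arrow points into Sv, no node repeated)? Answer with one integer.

2

A backdoor path from Sv to Mk is any simple undirected path whose first edge points into Sv (i.e. leaves Sv via a parent).
Parents of Sv: {Pt}.
Enumerating:
  P1: Sv <- Pt <- Gd <- Jk -> Cb <- Ta -> Mk
  P2: Sv <- Pt <- Gd -> Mk
That exhausts the simple backdoor paths. Count: 2.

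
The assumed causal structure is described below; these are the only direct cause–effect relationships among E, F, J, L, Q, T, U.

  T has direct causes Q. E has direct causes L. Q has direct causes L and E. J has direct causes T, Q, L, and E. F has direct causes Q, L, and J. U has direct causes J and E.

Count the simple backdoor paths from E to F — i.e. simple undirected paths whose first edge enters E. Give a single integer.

7

A backdoor path from E to F is any simple undirected path whose first edge points into E (i.e. leaves E via a parent).
Parents of E: {L}.
Enumerating:
  P1: E <- L -> Q -> T -> J -> F
  P2: E <- L -> Q -> J -> F
  P3: E <- L -> Q -> F
  P4: E <- L -> J <- Q -> F
  P5: E <- L -> J <- T <- Q -> F
  P6: E <- L -> J -> F
  P7: E <- L -> F
That exhausts the simple backdoor paths. Count: 7.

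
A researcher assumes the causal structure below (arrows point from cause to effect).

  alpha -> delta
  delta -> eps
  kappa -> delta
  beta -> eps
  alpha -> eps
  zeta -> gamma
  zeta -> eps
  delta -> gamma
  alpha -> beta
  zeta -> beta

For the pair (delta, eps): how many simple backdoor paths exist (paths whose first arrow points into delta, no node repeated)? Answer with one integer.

A backdoor path from delta to eps is any simple undirected path whose first edge points into delta (i.e. leaves delta via a parent).
Parents of delta: {alpha, kappa}.
Enumerating:
  P1: delta <- alpha -> beta <- zeta -> eps
  P2: delta <- alpha -> beta -> eps
  P3: delta <- alpha -> eps
That exhausts the simple backdoor paths. Count: 3.

3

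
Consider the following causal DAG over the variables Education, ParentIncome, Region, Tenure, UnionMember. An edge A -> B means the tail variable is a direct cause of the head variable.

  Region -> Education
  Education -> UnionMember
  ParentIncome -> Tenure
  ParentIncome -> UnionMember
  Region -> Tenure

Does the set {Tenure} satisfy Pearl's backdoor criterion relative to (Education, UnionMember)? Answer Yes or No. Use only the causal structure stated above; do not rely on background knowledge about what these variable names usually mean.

No

Backdoor paths from Education to UnionMember (paths whose first edge points into Education):
  P1: Education <- Region -> Tenure <- ParentIncome -> UnionMember
Condition 1 (no descendant of Education in the set): holds — descendants of Education are {UnionMember}; none are in {Tenure}.
Condition 2 (every backdoor path blocked by {Tenure}):
  P1: open — collider(s) Tenure are conditioned on (or have a conditioned descendant) and no non-collider on the path is in the set.
{Tenure} does not satisfy the backdoor criterion.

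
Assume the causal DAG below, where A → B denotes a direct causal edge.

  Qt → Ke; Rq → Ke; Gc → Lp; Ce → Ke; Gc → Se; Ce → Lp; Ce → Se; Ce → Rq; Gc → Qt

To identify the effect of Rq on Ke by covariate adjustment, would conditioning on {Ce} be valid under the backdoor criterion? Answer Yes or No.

Yes

Backdoor paths from Rq to Ke (paths whose first edge points into Rq):
  P1: Rq <- Ce -> Lp <- Gc -> Qt -> Ke
  P2: Rq <- Ce -> Ke
  P3: Rq <- Ce -> Se <- Gc -> Qt -> Ke
Condition 1 (no descendant of Rq in the set): holds — descendants of Rq are {Ke}; none are in {Ce}.
Condition 2 (every backdoor path blocked by {Ce}):
  P1: blocked at fork node Ce ∈ conditioning set.
  P2: blocked at fork node Ce ∈ conditioning set.
  P3: blocked at fork node Ce ∈ conditioning set.
{Ce} satisfies the backdoor criterion.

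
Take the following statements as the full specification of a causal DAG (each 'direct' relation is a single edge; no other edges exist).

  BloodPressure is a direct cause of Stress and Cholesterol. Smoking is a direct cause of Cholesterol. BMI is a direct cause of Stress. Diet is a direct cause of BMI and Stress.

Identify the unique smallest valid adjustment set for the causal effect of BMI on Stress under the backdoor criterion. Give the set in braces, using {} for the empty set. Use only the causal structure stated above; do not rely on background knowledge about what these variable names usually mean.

Variables eligible for adjustment (non-descendants of BMI, excluding BMI and Stress): {BloodPressure, Cholesterol, Diet, Smoking}.
Backdoor paths from BMI to Stress:
  P1: BMI <- Diet -> Stress
The empty set is not sufficient: P1 (BMI <- Diet -> Stress) has no collider blocking it and no conditioned non-collider, so it is open.
Try {Diet}:
  P1: blocked at fork node Diet ∈ conditioning set.
{Diet} contains no descendant of BMI and blocks every backdoor path.
No other singleton works — e.g. {BloodPressure} leaves P1 open — so {Diet} is the unique smallest valid adjustment set.

{Diet}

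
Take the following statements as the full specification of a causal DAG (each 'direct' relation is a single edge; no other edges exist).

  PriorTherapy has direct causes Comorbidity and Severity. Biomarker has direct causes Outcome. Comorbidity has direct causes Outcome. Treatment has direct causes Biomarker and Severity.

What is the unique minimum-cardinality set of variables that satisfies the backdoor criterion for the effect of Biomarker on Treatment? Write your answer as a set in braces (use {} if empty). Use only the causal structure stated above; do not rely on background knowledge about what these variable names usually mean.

{}

Variables eligible for adjustment (non-descendants of Biomarker, excluding Biomarker and Treatment): {Comorbidity, Outcome, PriorTherapy, Severity}.
Backdoor paths from Biomarker to Treatment:
  P1: Biomarker <- Outcome -> Comorbidity -> PriorTherapy <- Severity -> Treatment
Each backdoor path contains an unconditioned collider, so every path is already blocked with the empty conditioning set:
  P1: blocked at collider PriorTherapy (neither it nor any descendant is in the conditioning set).
The empty set is therefore the unique smallest valid set.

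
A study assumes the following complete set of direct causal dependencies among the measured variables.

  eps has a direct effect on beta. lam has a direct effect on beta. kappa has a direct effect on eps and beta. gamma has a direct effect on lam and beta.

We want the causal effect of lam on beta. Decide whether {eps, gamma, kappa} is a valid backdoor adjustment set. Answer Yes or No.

Backdoor paths from lam to beta (paths whose first edge points into lam):
  P1: lam <- gamma -> beta
Condition 1 (no descendant of lam in the set): holds — descendants of lam are {beta}; none are in {eps, gamma, kappa}.
Condition 2 (every backdoor path blocked by {eps, gamma, kappa}):
  P1: blocked at fork node gamma ∈ conditioning set.
{eps, gamma, kappa} satisfies the backdoor criterion.

Yes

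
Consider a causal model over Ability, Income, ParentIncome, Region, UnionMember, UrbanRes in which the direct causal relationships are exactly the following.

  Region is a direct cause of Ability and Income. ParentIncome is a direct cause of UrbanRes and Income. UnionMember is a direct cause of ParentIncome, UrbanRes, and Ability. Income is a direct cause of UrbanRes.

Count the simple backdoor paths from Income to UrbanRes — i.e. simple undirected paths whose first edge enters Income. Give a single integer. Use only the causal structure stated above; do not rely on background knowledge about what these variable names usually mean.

4

A backdoor path from Income to UrbanRes is any simple undirected path whose first edge points into Income (i.e. leaves Income via a parent).
Parents of Income: {ParentIncome, Region}.
Enumerating:
  P1: Income <- Region -> Ability <- UnionMember -> ParentIncome -> UrbanRes
  P2: Income <- Region -> Ability <- UnionMember -> UrbanRes
  P3: Income <- ParentIncome <- UnionMember -> UrbanRes
  P4: Income <- ParentIncome -> UrbanRes
That exhausts the simple backdoor paths. Count: 4.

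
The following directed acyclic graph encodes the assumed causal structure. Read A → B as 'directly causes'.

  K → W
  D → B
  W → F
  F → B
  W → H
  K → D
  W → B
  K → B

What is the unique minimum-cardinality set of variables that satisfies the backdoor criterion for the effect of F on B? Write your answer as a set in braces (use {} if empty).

Variables eligible for adjustment (non-descendants of F, excluding F and B): {D, H, K, W}.
Backdoor paths from F to B:
  P1: F <- W <- K -> D -> B
  P2: F <- W <- K -> B
  P3: F <- W -> B
The empty set is not sufficient: P1 (F <- W <- K -> D -> B) has no collider blocking it and no conditioned non-collider, so it is open.
Try {W}:
  P1: blocked at chain node W ∈ conditioning set.
  P2: blocked at chain node W ∈ conditioning set.
  P3: blocked at fork node W ∈ conditioning set.
{W} contains no descendant of F and blocks every backdoor path.
No other singleton works — e.g. {K} leaves P3 open — so {W} is the unique smallest valid adjustment set.

{W}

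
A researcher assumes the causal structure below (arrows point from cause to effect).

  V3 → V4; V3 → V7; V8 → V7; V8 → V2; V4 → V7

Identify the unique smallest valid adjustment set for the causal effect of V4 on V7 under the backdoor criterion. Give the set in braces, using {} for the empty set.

{V3}

Variables eligible for adjustment (non-descendants of V4, excluding V4 and V7): {V2, V3, V8}.
Backdoor paths from V4 to V7:
  P1: V4 <- V3 -> V7
The empty set is not sufficient: P1 (V4 <- V3 -> V7) has no collider blocking it and no conditioned non-collider, so it is open.
Try {V3}:
  P1: blocked at fork node V3 ∈ conditioning set.
{V3} contains no descendant of V4 and blocks every backdoor path.
No other singleton works — e.g. {V8} leaves P1 open — so {V3} is the unique smallest valid adjustment set.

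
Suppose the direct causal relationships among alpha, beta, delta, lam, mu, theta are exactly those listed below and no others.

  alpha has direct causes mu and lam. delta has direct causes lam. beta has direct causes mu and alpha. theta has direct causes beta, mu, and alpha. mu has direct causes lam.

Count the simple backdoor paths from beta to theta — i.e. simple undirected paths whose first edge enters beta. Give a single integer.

A backdoor path from beta to theta is any simple undirected path whose first edge points into beta (i.e. leaves beta via a parent).
Parents of beta: {alpha, mu}.
Enumerating:
  P1: beta <- mu <- lam -> alpha -> theta
  P2: beta <- mu -> alpha -> theta
  P3: beta <- mu -> theta
  P4: beta <- alpha <- lam -> mu -> theta
  P5: beta <- alpha <- mu -> theta
  P6: beta <- alpha -> theta
That exhausts the simple backdoor paths. Count: 6.

6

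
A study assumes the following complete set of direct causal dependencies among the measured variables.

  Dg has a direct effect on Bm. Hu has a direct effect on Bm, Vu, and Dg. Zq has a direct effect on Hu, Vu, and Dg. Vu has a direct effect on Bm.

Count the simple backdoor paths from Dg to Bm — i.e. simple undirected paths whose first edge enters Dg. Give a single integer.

A backdoor path from Dg to Bm is any simple undirected path whose first edge points into Dg (i.e. leaves Dg via a parent).
Parents of Dg: {Hu, Zq}.
Enumerating:
  P1: Dg <- Zq -> Hu -> Vu -> Bm
  P2: Dg <- Zq -> Hu -> Bm
  P3: Dg <- Zq -> Vu <- Hu -> Bm
  P4: Dg <- Zq -> Vu -> Bm
  P5: Dg <- Hu <- Zq -> Vu -> Bm
  P6: Dg <- Hu -> Vu -> Bm
  P7: Dg <- Hu -> Bm
That exhausts the simple backdoor paths. Count: 7.

7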